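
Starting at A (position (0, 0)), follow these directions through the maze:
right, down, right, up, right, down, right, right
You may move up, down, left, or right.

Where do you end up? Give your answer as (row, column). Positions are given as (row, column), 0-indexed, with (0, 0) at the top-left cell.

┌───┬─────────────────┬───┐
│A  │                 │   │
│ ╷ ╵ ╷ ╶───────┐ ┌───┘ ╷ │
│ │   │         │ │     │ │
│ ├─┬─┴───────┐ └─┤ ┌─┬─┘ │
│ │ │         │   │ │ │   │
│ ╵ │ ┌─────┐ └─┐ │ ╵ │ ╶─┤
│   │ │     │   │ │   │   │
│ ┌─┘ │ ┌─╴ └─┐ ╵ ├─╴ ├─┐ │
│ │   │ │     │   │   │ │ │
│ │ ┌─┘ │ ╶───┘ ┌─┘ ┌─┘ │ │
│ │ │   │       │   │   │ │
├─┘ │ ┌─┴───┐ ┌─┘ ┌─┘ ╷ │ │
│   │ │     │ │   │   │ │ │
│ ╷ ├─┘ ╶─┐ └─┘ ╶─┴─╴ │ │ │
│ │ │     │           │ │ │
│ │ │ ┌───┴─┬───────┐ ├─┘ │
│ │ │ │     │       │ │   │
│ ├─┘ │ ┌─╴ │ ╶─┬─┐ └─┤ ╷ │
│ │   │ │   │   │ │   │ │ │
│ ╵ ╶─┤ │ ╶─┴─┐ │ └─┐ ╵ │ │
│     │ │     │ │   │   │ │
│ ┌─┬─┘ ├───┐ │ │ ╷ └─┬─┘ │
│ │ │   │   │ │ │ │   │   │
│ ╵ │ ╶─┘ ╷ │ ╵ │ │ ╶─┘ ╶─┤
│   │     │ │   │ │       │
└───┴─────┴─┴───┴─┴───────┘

Following directions step by step:
Start: (0, 0)
  right: (0, 0) → (0, 1)
  down: (0, 1) → (1, 1)
  right: (1, 1) → (1, 2)
  up: (1, 2) → (0, 2)
  right: (0, 2) → (0, 3)
  down: (0, 3) → (1, 3)
  right: (1, 3) → (1, 4)
  right: (1, 4) → (1, 5)
Final position: (1, 5)

Path taken:

┌───┬─────────────────┬───┐
│A ↓│↱ ↓              │   │
│ ╷ ╵ ╷ ╶───────┐ ┌───┘ ╷ │
│ │↳ ↑│↳ → B    │ │     │ │
│ ├─┬─┴───────┐ └─┤ ┌─┬─┘ │
│ │ │         │   │ │ │   │
│ ╵ │ ┌─────┐ └─┐ │ ╵ │ ╶─┤
│   │ │     │   │ │   │   │
│ ┌─┘ │ ┌─╴ └─┐ ╵ ├─╴ ├─┐ │
│ │   │ │     │   │   │ │ │
│ │ ┌─┘ │ ╶───┘ ┌─┘ ┌─┘ │ │
│ │ │   │       │   │   │ │
├─┘ │ ┌─┴───┐ ┌─┘ ┌─┘ ╷ │ │
│   │ │     │ │   │   │ │ │
│ ╷ ├─┘ ╶─┐ └─┘ ╶─┴─╴ │ │ │
│ │ │     │           │ │ │
│ │ │ ┌───┴─┬───────┐ ├─┘ │
│ │ │ │     │       │ │   │
│ ├─┘ │ ┌─╴ │ ╶─┬─┐ └─┤ ╷ │
│ │   │ │   │   │ │   │ │ │
│ ╵ ╶─┤ │ ╶─┴─┐ │ └─┐ ╵ │ │
│     │ │     │ │   │   │ │
│ ┌─┬─┘ ├───┐ │ │ ╷ └─┬─┘ │
│ │ │   │   │ │ │ │   │   │
│ ╵ │ ╶─┘ ╷ │ ╵ │ │ ╶─┘ ╶─┤
│   │     │ │   │ │       │
└───┴─────┴─┴───┴─┴───────┘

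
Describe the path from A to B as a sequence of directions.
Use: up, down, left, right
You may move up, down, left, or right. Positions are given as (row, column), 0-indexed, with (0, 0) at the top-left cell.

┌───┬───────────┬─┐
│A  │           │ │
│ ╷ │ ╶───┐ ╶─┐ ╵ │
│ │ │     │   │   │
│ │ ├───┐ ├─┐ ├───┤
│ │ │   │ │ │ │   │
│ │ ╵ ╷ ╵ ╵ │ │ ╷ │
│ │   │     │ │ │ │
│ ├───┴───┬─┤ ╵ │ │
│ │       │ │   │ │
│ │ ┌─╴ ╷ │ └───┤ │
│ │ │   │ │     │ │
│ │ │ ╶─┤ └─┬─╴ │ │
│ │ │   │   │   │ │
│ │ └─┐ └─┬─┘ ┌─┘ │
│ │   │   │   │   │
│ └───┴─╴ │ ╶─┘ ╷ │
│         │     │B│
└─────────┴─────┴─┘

Finding the path and converting it to directions:
Path through cells: (0,0) → (0,1) → (1,1) → (2,1) → (3,1) → (3,2) → (2,2) → (2,3) → (3,3) → (3,4) → (2,4) → (1,4) → (1,3) → (1,2) → (0,2) → (0,3) → (0,4) → (0,5) → (1,5) → (1,6) → (2,6) → (3,6) → (4,6) → (4,7) → (3,7) → (2,7) → (2,8) → (3,8) → (4,8) → (5,8) → (6,8) → (7,8) → (8,8)
Directions: right, down, down, down, right, up, right, down, right, up, up, left, left, up, right, right, right, down, right, down, down, down, right, up, up, right, down, down, down, down, down, down

Solution:

┌───┬───────────┬─┐
│A ↓│↱ → → ↓    │ │
│ ╷ │ ╶───┐ ╶─┐ ╵ │
│ │↓│↑ ← ↰│↳ ↓│   │
│ │ ├───┐ ├─┐ ├───┤
│ │↓│↱ ↓│↑│ │↓│↱ ↓│
│ │ ╵ ╷ ╵ ╵ │ │ ╷ │
│ │↳ ↑│↳ ↑  │↓│↑│↓│
│ ├───┴───┬─┤ ╵ │ │
│ │       │ │↳ ↑│↓│
│ │ ┌─╴ ╷ │ └───┤ │
│ │ │   │ │     │↓│
│ │ │ ╶─┤ └─┬─╴ │ │
│ │ │   │   │   │↓│
│ │ └─┐ └─┬─┘ ┌─┘ │
│ │   │   │   │  ↓│
│ └───┴─╴ │ ╶─┘ ╷ │
│         │     │B│
└─────────┴─────┴─┘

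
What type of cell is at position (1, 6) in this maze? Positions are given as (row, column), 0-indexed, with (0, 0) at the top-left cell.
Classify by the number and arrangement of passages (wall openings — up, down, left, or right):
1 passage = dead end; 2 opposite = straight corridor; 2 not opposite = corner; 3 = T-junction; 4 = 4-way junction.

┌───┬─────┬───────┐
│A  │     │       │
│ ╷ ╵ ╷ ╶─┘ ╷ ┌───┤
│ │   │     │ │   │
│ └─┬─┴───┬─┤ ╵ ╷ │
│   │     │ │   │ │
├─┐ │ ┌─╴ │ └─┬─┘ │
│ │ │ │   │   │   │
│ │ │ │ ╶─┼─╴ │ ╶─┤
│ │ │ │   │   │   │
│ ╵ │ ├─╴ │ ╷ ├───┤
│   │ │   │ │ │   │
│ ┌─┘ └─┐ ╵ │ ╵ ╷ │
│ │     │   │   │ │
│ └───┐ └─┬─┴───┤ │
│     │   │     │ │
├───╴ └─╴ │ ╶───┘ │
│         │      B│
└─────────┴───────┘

Checking cell at (1, 6):
Number of passages: 2
Cell type: straight corridor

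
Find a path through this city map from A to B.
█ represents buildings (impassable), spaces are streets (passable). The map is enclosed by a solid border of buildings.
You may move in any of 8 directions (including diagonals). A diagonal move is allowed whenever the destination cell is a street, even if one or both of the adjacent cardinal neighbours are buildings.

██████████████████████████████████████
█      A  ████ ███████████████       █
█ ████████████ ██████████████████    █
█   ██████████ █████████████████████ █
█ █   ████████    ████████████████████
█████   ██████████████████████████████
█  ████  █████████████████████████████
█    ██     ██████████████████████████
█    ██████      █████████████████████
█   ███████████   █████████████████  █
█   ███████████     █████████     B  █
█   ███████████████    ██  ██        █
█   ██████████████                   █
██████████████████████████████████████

Finding the shortest path from A to B:
Movement: 8-directional
Path length: 39 steps
Directions: left → left → left → left → left → down-left → down-right → right → down-right → right → down-right → right → down-right → down-right → right → right → down-right → right → right → right → right → down-right → down-right → right → down-right → right → right → down-right → right → right → right → right → right → right → right → right → right → up-right → up-right

Solution:

██████████████████████████████████████
█ ↙←←←←A  ████ ███████████████       █
█↘████████████ ██████████████████    █
█ →↘██████████ █████████████████████ █
█ █ →↘████████    ████████████████████
█████ →↘██████████████████████████████
█  ████ ↘█████████████████████████████
█    ██  →→↘██████████████████████████
█    ██████ →→→→↘█████████████████████
█   ███████████  ↘█████████████████  █
█   ███████████   →↘█████████     B  █
█   ███████████████ →→↘██  ██    ↗   █
█   ██████████████     →→→→→→→→→↗    █
██████████████████████████████████████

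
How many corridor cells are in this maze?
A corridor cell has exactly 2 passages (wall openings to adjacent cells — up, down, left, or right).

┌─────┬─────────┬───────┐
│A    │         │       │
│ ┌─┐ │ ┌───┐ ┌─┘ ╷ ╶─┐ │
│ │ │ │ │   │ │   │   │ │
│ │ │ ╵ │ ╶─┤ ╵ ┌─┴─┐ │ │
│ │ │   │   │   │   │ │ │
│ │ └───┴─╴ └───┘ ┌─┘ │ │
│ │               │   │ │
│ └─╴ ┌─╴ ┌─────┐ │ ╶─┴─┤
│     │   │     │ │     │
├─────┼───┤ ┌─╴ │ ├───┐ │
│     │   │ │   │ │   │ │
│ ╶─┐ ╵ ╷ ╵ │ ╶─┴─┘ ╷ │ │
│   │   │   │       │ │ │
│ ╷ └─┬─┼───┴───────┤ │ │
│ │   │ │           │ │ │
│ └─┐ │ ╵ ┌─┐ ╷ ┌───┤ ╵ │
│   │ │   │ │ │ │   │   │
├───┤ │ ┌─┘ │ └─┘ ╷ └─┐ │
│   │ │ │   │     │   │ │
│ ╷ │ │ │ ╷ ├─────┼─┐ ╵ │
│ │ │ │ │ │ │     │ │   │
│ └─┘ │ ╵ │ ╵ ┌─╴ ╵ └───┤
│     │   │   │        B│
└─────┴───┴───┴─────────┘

Counting cells with exactly 2 passages:
Total corridor cells: 114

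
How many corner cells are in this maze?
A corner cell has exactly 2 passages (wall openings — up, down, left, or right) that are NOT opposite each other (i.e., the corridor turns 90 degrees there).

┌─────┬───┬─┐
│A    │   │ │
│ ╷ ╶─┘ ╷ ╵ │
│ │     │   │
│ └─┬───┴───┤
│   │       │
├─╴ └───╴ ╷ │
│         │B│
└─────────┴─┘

Counting corner cells (2 non-opposite passages):
Total corners: 11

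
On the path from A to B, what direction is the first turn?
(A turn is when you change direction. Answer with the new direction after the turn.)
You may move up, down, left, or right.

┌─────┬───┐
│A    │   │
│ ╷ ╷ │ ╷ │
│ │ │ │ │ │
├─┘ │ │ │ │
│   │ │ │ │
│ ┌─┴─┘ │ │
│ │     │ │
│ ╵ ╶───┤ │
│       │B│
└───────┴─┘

Directions: right, down, down, left, down, down, right, up, right, right, up, up, up, right, down, down, down, down
First turn direction: down

Solution:

┌─────┬───┐
│A ↓  │↱ ↓│
│ ╷ ╷ │ ╷ │
│ │↓│ │↑│↓│
├─┘ │ │ │ │
│↓ ↲│ │↑│↓│
│ ┌─┴─┘ │ │
│↓│↱ → ↑│↓│
│ ╵ ╶───┤ │
│↳ ↑    │B│
└───────┴─┘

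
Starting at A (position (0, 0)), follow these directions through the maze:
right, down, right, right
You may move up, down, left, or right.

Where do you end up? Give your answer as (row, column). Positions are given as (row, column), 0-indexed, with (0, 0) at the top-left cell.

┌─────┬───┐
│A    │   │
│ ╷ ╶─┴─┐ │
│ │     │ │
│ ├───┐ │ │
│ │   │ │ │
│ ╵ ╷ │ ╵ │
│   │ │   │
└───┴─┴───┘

Following directions step by step:
Start: (0, 0)
  right: (0, 0) → (0, 1)
  down: (0, 1) → (1, 1)
  right: (1, 1) → (1, 2)
  right: (1, 2) → (1, 3)
Final position: (1, 3)

Path taken:

┌─────┬───┐
│A ↓  │   │
│ ╷ ╶─┴─┐ │
│ │↳ → B│ │
│ ├───┐ │ │
│ │   │ │ │
│ ╵ ╷ │ ╵ │
│   │ │   │
└───┴─┴───┘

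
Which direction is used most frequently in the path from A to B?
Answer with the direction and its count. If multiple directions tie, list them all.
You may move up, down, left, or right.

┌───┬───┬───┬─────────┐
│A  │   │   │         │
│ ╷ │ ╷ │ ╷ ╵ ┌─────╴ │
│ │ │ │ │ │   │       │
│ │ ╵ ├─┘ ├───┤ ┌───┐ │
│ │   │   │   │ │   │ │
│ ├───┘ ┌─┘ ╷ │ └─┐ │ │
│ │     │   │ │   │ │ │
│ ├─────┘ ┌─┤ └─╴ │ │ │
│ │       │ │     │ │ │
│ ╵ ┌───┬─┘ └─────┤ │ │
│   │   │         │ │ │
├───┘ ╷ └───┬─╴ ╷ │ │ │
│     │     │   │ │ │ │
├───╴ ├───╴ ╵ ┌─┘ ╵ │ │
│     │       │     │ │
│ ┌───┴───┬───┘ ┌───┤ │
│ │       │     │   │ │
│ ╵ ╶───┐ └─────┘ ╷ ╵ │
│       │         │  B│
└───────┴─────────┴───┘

Directions: down, down, down, down, down, right, up, right, right, right, up, right, up, right, down, down, right, right, up, left, up, up, right, right, right, down, down, down, down, down, down, down, down
Counts: {'down': 15, 'right': 11, 'up': 6, 'left': 1}
Most common: down (15 times)

Solution:

┌───┬───┬───┬─────────┐
│A  │   │   │         │
│ ╷ │ ╷ │ ╷ ╵ ┌─────╴ │
│↓│ │ │ │ │   │↱ → → ↓│
│ │ ╵ ├─┘ ├───┤ ┌───┐ │
│↓│   │   │↱ ↓│↑│   │↓│
│ ├───┘ ┌─┘ ╷ │ └─┐ │ │
│↓│     │↱ ↑│↓│↑ ↰│ │↓│
│ ├─────┘ ┌─┤ └─╴ │ │ │
│↓│↱ → → ↑│ │↳ → ↑│ │↓│
│ ╵ ┌───┬─┘ └─────┤ │ │
│↳ ↑│   │         │ │↓│
├───┘ ╷ └───┬─╴ ╷ │ │ │
│     │     │   │ │ │↓│
├───╴ ├───╴ ╵ ┌─┘ ╵ │ │
│     │       │     │↓│
│ ┌───┴───┬───┘ ┌───┤ │
│ │       │     │   │↓│
│ ╵ ╶───┐ └─────┘ ╷ ╵ │
│       │         │  B│
└───────┴─────────┴───┘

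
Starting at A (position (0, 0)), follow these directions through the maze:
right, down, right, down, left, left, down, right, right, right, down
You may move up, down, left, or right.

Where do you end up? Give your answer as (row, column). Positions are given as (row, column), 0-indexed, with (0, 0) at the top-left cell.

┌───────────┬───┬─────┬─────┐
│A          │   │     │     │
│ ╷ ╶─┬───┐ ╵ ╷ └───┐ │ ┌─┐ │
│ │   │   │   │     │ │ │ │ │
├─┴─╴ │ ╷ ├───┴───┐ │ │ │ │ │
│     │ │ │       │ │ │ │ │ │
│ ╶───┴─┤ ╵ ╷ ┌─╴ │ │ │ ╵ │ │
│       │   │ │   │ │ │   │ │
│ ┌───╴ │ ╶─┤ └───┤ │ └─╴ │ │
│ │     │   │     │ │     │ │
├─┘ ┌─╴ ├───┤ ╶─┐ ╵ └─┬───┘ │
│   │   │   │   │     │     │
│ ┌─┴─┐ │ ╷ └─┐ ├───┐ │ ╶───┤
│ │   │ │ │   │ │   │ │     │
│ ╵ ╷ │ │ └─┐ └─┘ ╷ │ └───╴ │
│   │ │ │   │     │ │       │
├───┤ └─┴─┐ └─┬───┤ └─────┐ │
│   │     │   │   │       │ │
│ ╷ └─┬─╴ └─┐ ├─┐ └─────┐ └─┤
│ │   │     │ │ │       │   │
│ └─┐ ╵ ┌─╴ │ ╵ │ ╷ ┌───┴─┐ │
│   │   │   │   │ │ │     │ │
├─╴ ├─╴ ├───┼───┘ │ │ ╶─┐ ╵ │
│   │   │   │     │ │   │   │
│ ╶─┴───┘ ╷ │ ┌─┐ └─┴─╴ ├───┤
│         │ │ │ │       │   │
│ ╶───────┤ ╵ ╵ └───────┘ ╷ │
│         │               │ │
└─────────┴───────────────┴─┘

Following directions step by step:
Start: (0, 0)
  right: (0, 0) → (0, 1)
  down: (0, 1) → (1, 1)
  right: (1, 1) → (1, 2)
  down: (1, 2) → (2, 2)
  left: (2, 2) → (2, 1)
  left: (2, 1) → (2, 0)
  down: (2, 0) → (3, 0)
  right: (3, 0) → (3, 1)
  right: (3, 1) → (3, 2)
  right: (3, 2) → (3, 3)
  down: (3, 3) → (4, 3)
Final position: (4, 3)

Path taken:

┌───────────┬───┬─────┬─────┐
│A ↓        │   │     │     │
│ ╷ ╶─┬───┐ ╵ ╷ └───┐ │ ┌─┐ │
│ │↳ ↓│   │   │     │ │ │ │ │
├─┴─╴ │ ╷ ├───┴───┐ │ │ │ │ │
│↓ ← ↲│ │ │       │ │ │ │ │ │
│ ╶───┴─┤ ╵ ╷ ┌─╴ │ │ │ ╵ │ │
│↳ → → ↓│   │ │   │ │ │   │ │
│ ┌───╴ │ ╶─┤ └───┤ │ └─╴ │ │
│ │    B│   │     │ │     │ │
├─┘ ┌─╴ ├───┤ ╶─┐ ╵ └─┬───┘ │
│   │   │   │   │     │     │
│ ┌─┴─┐ │ ╷ └─┐ ├───┐ │ ╶───┤
│ │   │ │ │   │ │   │ │     │
│ ╵ ╷ │ │ └─┐ └─┘ ╷ │ └───╴ │
│   │ │ │   │     │ │       │
├───┤ └─┴─┐ └─┬───┤ └─────┐ │
│   │     │   │   │       │ │
│ ╷ └─┬─╴ └─┐ ├─┐ └─────┐ └─┤
│ │   │     │ │ │       │   │
│ └─┐ ╵ ┌─╴ │ ╵ │ ╷ ┌───┴─┐ │
│   │   │   │   │ │ │     │ │
├─╴ ├─╴ ├───┼───┘ │ │ ╶─┐ ╵ │
│   │   │   │     │ │   │   │
│ ╶─┴───┘ ╷ │ ┌─┐ └─┴─╴ ├───┤
│         │ │ │ │       │   │
│ ╶───────┤ ╵ ╵ └───────┘ ╷ │
│         │               │ │
└─────────┴───────────────┴─┘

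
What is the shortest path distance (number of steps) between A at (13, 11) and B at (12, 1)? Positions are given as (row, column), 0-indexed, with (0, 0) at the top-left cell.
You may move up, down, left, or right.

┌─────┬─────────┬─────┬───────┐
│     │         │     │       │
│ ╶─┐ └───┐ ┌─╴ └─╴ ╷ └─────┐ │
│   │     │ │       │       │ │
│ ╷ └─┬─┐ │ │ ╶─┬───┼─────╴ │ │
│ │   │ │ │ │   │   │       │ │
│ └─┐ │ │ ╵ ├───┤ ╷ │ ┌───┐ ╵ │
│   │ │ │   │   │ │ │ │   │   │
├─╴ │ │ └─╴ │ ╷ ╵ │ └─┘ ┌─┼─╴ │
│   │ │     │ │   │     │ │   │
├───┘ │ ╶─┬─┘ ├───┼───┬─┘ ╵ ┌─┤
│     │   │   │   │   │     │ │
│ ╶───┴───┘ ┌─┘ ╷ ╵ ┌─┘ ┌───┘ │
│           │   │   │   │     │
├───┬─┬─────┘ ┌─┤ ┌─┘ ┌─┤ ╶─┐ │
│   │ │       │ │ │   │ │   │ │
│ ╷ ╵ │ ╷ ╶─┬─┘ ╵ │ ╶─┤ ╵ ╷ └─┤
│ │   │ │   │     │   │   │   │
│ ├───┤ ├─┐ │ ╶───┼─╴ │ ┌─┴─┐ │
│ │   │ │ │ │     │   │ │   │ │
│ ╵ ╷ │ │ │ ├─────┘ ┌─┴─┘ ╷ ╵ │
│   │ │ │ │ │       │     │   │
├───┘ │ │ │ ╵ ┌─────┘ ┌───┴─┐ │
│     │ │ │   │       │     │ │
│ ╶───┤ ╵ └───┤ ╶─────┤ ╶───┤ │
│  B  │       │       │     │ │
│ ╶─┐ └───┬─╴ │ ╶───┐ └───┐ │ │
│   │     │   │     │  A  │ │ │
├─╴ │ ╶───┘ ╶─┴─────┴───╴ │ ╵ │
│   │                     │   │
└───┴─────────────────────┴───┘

Finding path from (13, 11) to (12, 1):
Path: (13,11) → (13,12) → (14,12) → (14,11) → (14,10) → (14,9) → (14,8) → (14,7) → (14,6) → (14,5) → (14,4) → (14,3) → (14,2) → (13,2) → (12,2) → (12,1)
Distance: 15 steps

Solution:

┌─────┬─────────┬─────┬───────┐
│     │         │     │       │
│ ╶─┐ └───┐ ┌─╴ └─╴ ╷ └─────┐ │
│   │     │ │       │       │ │
│ ╷ └─┬─┐ │ │ ╶─┬───┼─────╴ │ │
│ │   │ │ │ │   │   │       │ │
│ └─┐ │ │ ╵ ├───┤ ╷ │ ┌───┐ ╵ │
│   │ │ │   │   │ │ │ │   │   │
├─╴ │ │ └─╴ │ ╷ ╵ │ └─┘ ┌─┼─╴ │
│   │ │     │ │   │     │ │   │
├───┘ │ ╶─┬─┘ ├───┼───┬─┘ ╵ ┌─┤
│     │   │   │   │   │     │ │
│ ╶───┴───┘ ┌─┘ ╷ ╵ ┌─┘ ┌───┘ │
│           │   │   │   │     │
├───┬─┬─────┘ ┌─┤ ┌─┘ ┌─┤ ╶─┐ │
│   │ │       │ │ │   │ │   │ │
│ ╷ ╵ │ ╷ ╶─┬─┘ ╵ │ ╶─┤ ╵ ╷ └─┤
│ │   │ │   │     │   │   │   │
│ ├───┤ ├─┐ │ ╶───┼─╴ │ ┌─┴─┐ │
│ │   │ │ │ │     │   │ │   │ │
│ ╵ ╷ │ │ │ ├─────┘ ┌─┴─┘ ╷ ╵ │
│   │ │ │ │ │       │     │   │
├───┘ │ │ │ ╵ ┌─────┘ ┌───┴─┐ │
│     │ │ │   │       │     │ │
│ ╶───┤ ╵ └───┤ ╶─────┤ ╶───┤ │
│  B ↰│       │       │     │ │
│ ╶─┐ └───┬─╴ │ ╶───┐ └───┐ │ │
│   │↑    │   │     │  A ↓│ │ │
├─╴ │ ╶───┘ ╶─┴─────┴───╴ │ ╵ │
│   │↑ ← ← ← ← ← ← ← ← ← ↲│   │
└───┴─────────────────────┴───┘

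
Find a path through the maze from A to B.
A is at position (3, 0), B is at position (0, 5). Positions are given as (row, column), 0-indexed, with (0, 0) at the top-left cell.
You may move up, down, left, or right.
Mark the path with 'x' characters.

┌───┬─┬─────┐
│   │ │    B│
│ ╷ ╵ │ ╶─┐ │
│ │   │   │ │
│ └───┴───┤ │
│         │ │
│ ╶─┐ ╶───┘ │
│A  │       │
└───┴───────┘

Finding the shortest path from (3, 0) to (0, 5):
Path length: 10 steps
Directions: up → right → right → down → right → right → right → up → up → up

Solution:

┌───┬─┬─────┐
│   │ │    B│
│ ╷ ╵ │ ╶─┐ │
│ │   │   │x│
│ └───┴───┤ │
│x x x    │x│
│ ╶─┐ ╶───┘ │
│A  │x x x x│
└───┴───────┘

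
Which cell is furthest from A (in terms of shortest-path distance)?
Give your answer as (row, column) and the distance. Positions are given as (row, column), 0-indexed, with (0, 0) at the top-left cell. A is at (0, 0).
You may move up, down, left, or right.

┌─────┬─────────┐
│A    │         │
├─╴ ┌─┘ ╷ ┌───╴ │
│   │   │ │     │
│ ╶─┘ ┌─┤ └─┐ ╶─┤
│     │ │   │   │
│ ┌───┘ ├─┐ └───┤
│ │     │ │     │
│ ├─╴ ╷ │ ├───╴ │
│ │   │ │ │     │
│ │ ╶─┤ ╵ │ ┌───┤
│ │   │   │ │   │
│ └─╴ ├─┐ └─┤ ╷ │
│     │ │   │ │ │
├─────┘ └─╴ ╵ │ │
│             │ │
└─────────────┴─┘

Computing BFS distances from A to all cells:
Furthest cell: (7, 7)
Distance: 28 steps

Path from A to the furthest cell:

┌─────┬─────────┐
│A ↓  │         │
├─╴ ┌─┘ ╷ ┌───╴ │
│↓ ↲│   │ │     │
│ ╶─┘ ┌─┤ └─┐ ╶─┤
│↓    │ │   │   │
│ ┌───┘ ├─┐ └───┤
│↓│  ↱ ↓│ │     │
│ ├─╴ ╷ │ ├───╴ │
│↓│↱ ↑│↓│ │     │
│ │ ╶─┤ ╵ │ ┌───┤
│↓│↑ ↰│↳ ↓│ │↱ ↓│
│ └─╴ ├─┐ └─┤ ╷ │
│↳ → ↑│ │↳ ↓│↑│↓│
├─────┘ └─╴ ╵ │ │
│          ↳ ↑│B│
└─────────────┴─┘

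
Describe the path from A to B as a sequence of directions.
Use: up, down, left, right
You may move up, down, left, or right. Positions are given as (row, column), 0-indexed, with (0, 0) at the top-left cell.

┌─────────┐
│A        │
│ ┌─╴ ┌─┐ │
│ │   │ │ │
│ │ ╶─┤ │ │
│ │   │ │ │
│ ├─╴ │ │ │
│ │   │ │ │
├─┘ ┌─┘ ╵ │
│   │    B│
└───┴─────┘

Finding the path and converting it to directions:
Path through cells: (0,0) → (0,1) → (0,2) → (0,3) → (0,4) → (1,4) → (2,4) → (3,4) → (4,4)
Directions: right, right, right, right, down, down, down, down

Solution:

┌─────────┐
│A → → → ↓│
│ ┌─╴ ┌─┐ │
│ │   │ │↓│
│ │ ╶─┤ │ │
│ │   │ │↓│
│ ├─╴ │ │ │
│ │   │ │↓│
├─┘ ┌─┘ ╵ │
│   │    B│
└───┴─────┘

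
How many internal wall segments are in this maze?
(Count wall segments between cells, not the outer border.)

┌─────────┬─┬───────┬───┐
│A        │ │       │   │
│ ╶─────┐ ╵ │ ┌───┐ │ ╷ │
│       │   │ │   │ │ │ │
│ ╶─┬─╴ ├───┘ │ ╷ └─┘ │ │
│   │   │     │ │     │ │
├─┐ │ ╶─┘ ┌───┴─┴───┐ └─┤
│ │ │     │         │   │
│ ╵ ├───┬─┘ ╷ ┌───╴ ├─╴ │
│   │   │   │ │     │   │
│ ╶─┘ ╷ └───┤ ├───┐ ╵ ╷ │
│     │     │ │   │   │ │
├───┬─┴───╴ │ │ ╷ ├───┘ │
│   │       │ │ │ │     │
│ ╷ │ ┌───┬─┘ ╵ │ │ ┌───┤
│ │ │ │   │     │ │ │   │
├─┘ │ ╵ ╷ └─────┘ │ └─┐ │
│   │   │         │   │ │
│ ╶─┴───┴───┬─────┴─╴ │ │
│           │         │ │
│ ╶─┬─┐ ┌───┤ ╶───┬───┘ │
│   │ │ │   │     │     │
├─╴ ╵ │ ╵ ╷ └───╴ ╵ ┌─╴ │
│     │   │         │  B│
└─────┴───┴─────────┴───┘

Counting internal wall segments:
Total internal walls: 121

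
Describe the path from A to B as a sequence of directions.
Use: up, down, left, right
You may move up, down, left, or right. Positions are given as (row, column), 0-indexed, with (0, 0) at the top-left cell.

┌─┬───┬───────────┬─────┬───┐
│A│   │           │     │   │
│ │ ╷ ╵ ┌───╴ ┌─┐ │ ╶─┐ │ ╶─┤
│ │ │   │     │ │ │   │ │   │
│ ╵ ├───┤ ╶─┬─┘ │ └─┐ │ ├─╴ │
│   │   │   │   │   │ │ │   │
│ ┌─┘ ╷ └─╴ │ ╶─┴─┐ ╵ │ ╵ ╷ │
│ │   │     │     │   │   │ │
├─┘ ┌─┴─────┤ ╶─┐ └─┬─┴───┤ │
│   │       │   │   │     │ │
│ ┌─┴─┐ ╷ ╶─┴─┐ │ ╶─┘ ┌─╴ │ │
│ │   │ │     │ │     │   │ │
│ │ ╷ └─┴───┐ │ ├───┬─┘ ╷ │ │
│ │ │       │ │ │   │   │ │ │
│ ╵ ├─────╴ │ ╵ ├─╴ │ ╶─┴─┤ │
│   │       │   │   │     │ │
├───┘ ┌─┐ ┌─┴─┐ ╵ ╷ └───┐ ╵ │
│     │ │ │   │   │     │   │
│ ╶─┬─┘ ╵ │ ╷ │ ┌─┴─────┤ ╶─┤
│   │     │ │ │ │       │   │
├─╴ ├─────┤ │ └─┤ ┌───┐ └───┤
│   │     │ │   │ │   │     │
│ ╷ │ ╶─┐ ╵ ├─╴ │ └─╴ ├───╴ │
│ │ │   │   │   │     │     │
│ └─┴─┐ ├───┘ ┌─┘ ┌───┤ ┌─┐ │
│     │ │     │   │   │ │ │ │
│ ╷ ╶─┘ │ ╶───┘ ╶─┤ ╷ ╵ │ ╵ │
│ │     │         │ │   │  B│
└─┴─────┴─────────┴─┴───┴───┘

Finding the path and converting it to directions:
Path through cells: (0,0) → (1,0) → (2,0) → (2,1) → (1,1) → (0,1) → (0,2) → (1,2) → (1,3) → (0,3) → (0,4) → (0,5) → (0,6) → (1,6) → (1,5) → (1,4) → (2,4) → (2,5) → (3,5) → (3,4) → (3,3) → (2,3) → (2,2) → (3,2) → (3,1) → (4,1) → (4,0) → (5,0) → (6,0) → (7,0) → (7,1) → (6,1) → (5,1) → (5,2) → (6,2) → (6,3) → (6,4) → (6,5) → (7,5) → (7,4) → (7,3) → (7,2) → (8,2) → (8,1) → (8,0) → (9,0) → (9,1) → (10,1) → (10,0) → (11,0) → (12,0) → (12,1) → (13,1) → (13,2) → (13,3) → (12,3) → (11,3) → (11,2) → (10,2) → (10,3) → (10,4) → (11,4) → (11,5) → (10,5) → (9,5) → (8,5) → (8,6) → (9,6) → (10,6) → (10,7) → (11,7) → (11,6) → (12,6) → (12,5) → (12,4) → (13,4) → (13,5) → (13,6) → (13,7) → (12,7) → (12,8) → (11,8) → (10,8) → (9,8) → (9,9) → (9,10) → (9,11) → (10,11) → (10,12) → (10,13) → (11,13) → (12,13) → (13,13)
Directions: down, down, right, up, up, right, down, right, up, right, right, right, down, left, left, down, right, down, left, left, up, left, down, left, down, left, down, down, down, right, up, up, right, down, right, right, right, down, left, left, left, down, left, left, down, right, down, left, down, down, right, down, right, right, up, up, left, up, right, right, down, right, up, up, up, right, down, down, right, down, left, down, left, left, down, right, right, right, up, right, up, up, up, right, right, right, down, right, right, down, down, down

Solution:

┌─┬───┬───────────┬─────┬───┐
│A│↱ ↓│↱ → → ↓    │     │   │
│ │ ╷ ╵ ┌───╴ ┌─┐ │ ╶─┐ │ ╶─┤
│↓│↑│↳ ↑│↓ ← ↲│ │ │   │ │   │
│ ╵ ├───┤ ╶─┬─┘ │ └─┐ │ ├─╴ │
│↳ ↑│↓ ↰│↳ ↓│   │   │ │ │   │
│ ┌─┘ ╷ └─╴ │ ╶─┴─┐ ╵ │ ╵ ╷ │
│ │↓ ↲│↑ ← ↲│     │   │   │ │
├─┘ ┌─┴─────┤ ╶─┐ └─┬─┴───┤ │
│↓ ↲│       │   │   │     │ │
│ ┌─┴─┐ ╷ ╶─┴─┐ │ ╶─┘ ┌─╴ │ │
│↓│↱ ↓│ │     │ │     │   │ │
│ │ ╷ └─┴───┐ │ ├───┬─┘ ╷ │ │
│↓│↑│↳ → → ↓│ │ │   │   │ │ │
│ ╵ ├─────╴ │ ╵ ├─╴ │ ╶─┴─┤ │
│↳ ↑│↓ ← ← ↲│   │   │     │ │
├───┘ ┌─┐ ┌─┴─┐ ╵ ╷ └───┐ ╵ │
│↓ ← ↲│ │ │↱ ↓│   │     │   │
│ ╶─┬─┘ ╵ │ ╷ │ ┌─┴─────┤ ╶─┤
│↳ ↓│     │↑│↓│ │↱ → → ↓│   │
├─╴ ├─────┤ │ └─┤ ┌───┐ └───┤
│↓ ↲│↱ → ↓│↑│↳ ↓│↑│   │↳ → ↓│
│ ╷ │ ╶─┐ ╵ ├─╴ │ └─╴ ├───╴ │
│↓│ │↑ ↰│↳ ↑│↓ ↲│↑    │    ↓│
│ └─┴─┐ ├───┘ ┌─┘ ┌───┤ ┌─┐ │
│↳ ↓  │↑│↓ ← ↲│↱ ↑│   │ │ │↓│
│ ╷ ╶─┘ │ ╶───┘ ╶─┤ ╷ ╵ │ ╵ │
│ │↳ → ↑│↳ → → ↑  │ │   │  B│
└─┴─────┴─────────┴─┴───┴───┘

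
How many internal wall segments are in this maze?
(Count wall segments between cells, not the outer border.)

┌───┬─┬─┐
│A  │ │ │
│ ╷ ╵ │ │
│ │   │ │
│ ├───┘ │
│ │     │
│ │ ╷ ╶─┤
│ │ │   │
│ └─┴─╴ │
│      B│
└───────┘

Counting internal wall segments:
Total internal walls: 12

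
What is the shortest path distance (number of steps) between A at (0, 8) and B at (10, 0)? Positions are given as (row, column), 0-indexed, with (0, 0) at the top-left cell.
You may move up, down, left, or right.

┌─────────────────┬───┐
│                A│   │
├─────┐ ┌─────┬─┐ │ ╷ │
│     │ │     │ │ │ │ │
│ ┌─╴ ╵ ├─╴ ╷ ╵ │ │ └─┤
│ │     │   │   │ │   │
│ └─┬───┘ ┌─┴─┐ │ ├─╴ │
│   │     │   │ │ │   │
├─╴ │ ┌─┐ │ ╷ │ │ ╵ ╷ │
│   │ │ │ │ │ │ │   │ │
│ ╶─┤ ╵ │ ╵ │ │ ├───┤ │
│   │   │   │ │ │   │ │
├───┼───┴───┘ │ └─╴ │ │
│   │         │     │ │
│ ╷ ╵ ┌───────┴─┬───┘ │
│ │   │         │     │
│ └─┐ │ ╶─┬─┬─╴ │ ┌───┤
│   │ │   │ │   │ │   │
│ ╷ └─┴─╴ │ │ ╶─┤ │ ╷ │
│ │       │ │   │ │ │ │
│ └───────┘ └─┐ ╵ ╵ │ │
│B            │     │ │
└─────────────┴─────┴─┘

Finding path from (0, 8) to (10, 0):
Path: (0,8) → (1,8) → (2,8) → (3,8) → (4,8) → (4,9) → (3,9) → (3,10) → (4,10) → (5,10) → (6,10) → (7,10) → (7,9) → (7,8) → (8,8) → (9,8) → (10,8) → (10,7) → (9,7) → (9,6) → (8,6) → (8,7) → (7,7) → (7,6) → (7,5) → (7,4) → (7,3) → (8,3) → (8,4) → (9,4) → (9,3) → (9,2) → (9,1) → (8,1) → (8,0) → (9,0) → (10,0)
Distance: 36 steps

Solution:

┌─────────────────┬───┐
│                A│   │
├─────┐ ┌─────┬─┐ │ ╷ │
│     │ │     │ │↓│ │ │
│ ┌─╴ ╵ ├─╴ ╷ ╵ │ │ └─┤
│ │     │   │   │↓│   │
│ └─┬───┘ ┌─┴─┐ │ ├─╴ │
│   │     │   │ │↓│↱ ↓│
├─╴ │ ┌─┐ │ ╷ │ │ ╵ ╷ │
│   │ │ │ │ │ │ │↳ ↑│↓│
│ ╶─┤ ╵ │ ╵ │ │ ├───┤ │
│   │   │   │ │ │   │↓│
├───┼───┴───┘ │ └─╴ │ │
│   │         │     │↓│
│ ╷ ╵ ┌───────┴─┬───┘ │
│ │   │↓ ← ← ← ↰│↓ ← ↲│
│ └─┐ │ ╶─┬─┬─╴ │ ┌───┤
│↓ ↰│ │↳ ↓│ │↱ ↑│↓│   │
│ ╷ └─┴─╴ │ │ ╶─┤ │ ╷ │
│↓│↑ ← ← ↲│ │↑ ↰│↓│ │ │
│ └───────┘ └─┐ ╵ ╵ │ │
│B            │↑ ↲  │ │
└─────────────┴─────┴─┘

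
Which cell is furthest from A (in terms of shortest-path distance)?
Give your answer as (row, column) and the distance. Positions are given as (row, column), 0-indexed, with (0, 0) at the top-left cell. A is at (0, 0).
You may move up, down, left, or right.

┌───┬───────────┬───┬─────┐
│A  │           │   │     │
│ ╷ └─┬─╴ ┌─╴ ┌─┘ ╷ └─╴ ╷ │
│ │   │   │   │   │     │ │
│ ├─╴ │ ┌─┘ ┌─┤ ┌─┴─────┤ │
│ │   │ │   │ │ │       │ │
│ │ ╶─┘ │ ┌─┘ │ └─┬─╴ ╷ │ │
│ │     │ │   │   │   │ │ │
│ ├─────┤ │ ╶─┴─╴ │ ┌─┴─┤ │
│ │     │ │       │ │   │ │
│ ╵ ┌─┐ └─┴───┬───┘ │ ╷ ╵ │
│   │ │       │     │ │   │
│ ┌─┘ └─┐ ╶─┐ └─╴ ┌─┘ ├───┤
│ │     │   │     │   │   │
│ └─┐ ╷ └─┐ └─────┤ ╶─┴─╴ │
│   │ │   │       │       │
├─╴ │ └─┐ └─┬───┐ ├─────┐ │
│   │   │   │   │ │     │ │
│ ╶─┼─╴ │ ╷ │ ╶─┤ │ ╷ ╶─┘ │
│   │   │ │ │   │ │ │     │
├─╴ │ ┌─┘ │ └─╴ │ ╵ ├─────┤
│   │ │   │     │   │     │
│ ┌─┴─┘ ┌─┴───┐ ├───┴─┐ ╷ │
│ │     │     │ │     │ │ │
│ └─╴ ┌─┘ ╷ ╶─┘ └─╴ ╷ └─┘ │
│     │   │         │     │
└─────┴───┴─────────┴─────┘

Computing BFS distances from A to all cells:
Furthest cell: (2, 6)
Distance: 62 steps

Path from A to the furthest cell:

┌───┬───────────┬───┬─────┐
│A  │           │↓ ↰│  ↓ ↰│
│ ╷ └─┬─╴ ┌─╴ ┌─┘ ╷ └─╴ ╷ │
│↓│   │   │   │↓ ↲│↑ ← ↲│↑│
│ ├─╴ │ ┌─┘ ┌─┤ ┌─┴─────┤ │
│↓│   │ │   │B│↓│       │↑│
│ │ ╶─┘ │ ┌─┘ │ └─┬─╴ ╷ │ │
│↓│     │ │↱ ↑│↳ ↓│   │ │↑│
│ ├─────┤ │ ╶─┴─╴ │ ┌─┴─┤ │
│↓│↱ → ↓│ │↑ ← ← ↲│ │↱ ↓│↑│
│ ╵ ┌─┐ └─┴───┬───┘ │ ╷ ╵ │
│↳ ↑│ │↳ ↓    │     │↑│↳ ↑│
│ ┌─┘ └─┐ ╶─┐ └─╴ ┌─┘ ├───┤
│ │     │↳ ↓│     │↱ ↑│   │
│ └─┐ ╷ └─┐ └─────┤ ╶─┴─╴ │
│   │ │   │↳ → → ↓│↑ ← ← ↰│
├─╴ │ └─┐ └─┬───┐ ├─────┐ │
│   │   │   │   │↓│↱ ↓  │↑│
│ ╶─┼─╴ │ ╷ │ ╶─┤ │ ╷ ╶─┘ │
│   │   │ │ │   │↓│↑│↳ → ↑│
├─╴ │ ┌─┘ │ └─╴ │ ╵ ├─────┤
│   │ │   │     │↳ ↑│     │
│ ┌─┴─┘ ┌─┴───┐ ├───┴─┐ ╷ │
│ │     │     │ │     │ │ │
│ └─╴ ┌─┘ ╷ ╶─┘ └─╴ ╷ └─┘ │
│     │   │         │     │
└─────┴───┴─────────┴─────┘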